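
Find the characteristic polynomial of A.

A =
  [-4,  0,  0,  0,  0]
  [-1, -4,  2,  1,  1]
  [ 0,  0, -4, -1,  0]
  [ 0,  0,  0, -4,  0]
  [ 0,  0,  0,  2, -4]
x^5 + 20*x^4 + 160*x^3 + 640*x^2 + 1280*x + 1024

Expanding det(x·I − A) (e.g. by cofactor expansion or by noting that A is similar to its Jordan form J, which has the same characteristic polynomial as A) gives
  χ_A(x) = x^5 + 20*x^4 + 160*x^3 + 640*x^2 + 1280*x + 1024
which factors as (x + 4)^5. The eigenvalues (with algebraic multiplicities) are λ = -4 with multiplicity 5.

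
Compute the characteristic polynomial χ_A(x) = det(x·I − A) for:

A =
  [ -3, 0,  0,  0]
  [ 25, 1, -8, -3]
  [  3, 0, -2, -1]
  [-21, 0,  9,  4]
x^4 - 6*x^2 + 8*x - 3

Expanding det(x·I − A) (e.g. by cofactor expansion or by noting that A is similar to its Jordan form J, which has the same characteristic polynomial as A) gives
  χ_A(x) = x^4 - 6*x^2 + 8*x - 3
which factors as (x - 1)^3*(x + 3). The eigenvalues (with algebraic multiplicities) are λ = -3 with multiplicity 1, λ = 1 with multiplicity 3.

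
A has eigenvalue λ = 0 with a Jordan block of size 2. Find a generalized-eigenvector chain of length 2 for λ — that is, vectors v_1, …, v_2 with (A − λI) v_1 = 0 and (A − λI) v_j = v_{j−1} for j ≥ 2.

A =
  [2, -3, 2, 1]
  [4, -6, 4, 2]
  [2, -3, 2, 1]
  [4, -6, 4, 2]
A Jordan chain for λ = 0 of length 2:
v_1 = (2, 4, 2, 4)ᵀ
v_2 = (1, 0, 0, 0)ᵀ

Let N = A − (0)·I. We want v_2 with N^2 v_2 = 0 but N^1 v_2 ≠ 0; then v_{j-1} := N · v_j for j = 2, …, 2.

Pick v_2 = (1, 0, 0, 0)ᵀ.
Then v_1 = N · v_2 = (2, 4, 2, 4)ᵀ.

Sanity check: (A − (0)·I) v_1 = (0, 0, 0, 0)ᵀ = 0. ✓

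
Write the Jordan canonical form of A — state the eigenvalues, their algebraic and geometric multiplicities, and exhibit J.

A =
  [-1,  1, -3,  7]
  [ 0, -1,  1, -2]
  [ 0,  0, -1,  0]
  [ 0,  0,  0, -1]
J_3(-1) ⊕ J_1(-1)

The characteristic polynomial is
  det(x·I − A) = x^4 + 4*x^3 + 6*x^2 + 4*x + 1 = (x + 1)^4

Eigenvalues and multiplicities (the geometric multiplicity of λ is n − rank(A − λI), which equals the number of Jordan blocks for λ):
  λ = -1: algebraic multiplicity = 4, geometric multiplicity = 2

Determining the block sizes for each eigenvalue:
  λ = -1: with am = 4 and gm = 2, the partition is not yet determined (e.g. several partitions of 4 into 2 parts exist). Let N = A − (-1)·I. Computing rank(N^1) = 2, rank(N^2) = 1, rank(N^3) = 0; the number of blocks of size ≥ j is rank(N^{j−1}) − rank(N^j), giving [2, 1, 1]. So we have 1 block(s) of size 3, 1 block(s) of size 1 → block sizes [3, 1]

Assembling the blocks gives a Jordan form
J =
  [-1,  1,  0,  0]
  [ 0, -1,  1,  0]
  [ 0,  0, -1,  0]
  [ 0,  0,  0, -1]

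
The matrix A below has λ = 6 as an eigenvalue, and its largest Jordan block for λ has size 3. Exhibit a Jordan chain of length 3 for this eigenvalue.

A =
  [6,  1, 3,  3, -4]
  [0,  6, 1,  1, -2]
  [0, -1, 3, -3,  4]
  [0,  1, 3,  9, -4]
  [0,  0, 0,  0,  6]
A Jordan chain for λ = 6 of length 3:
v_1 = (1, 0, -1, 1, 0)ᵀ
v_2 = (3, 1, -3, 3, 0)ᵀ
v_3 = (0, 0, 1, 0, 0)ᵀ

Let N = A − (6)·I. We want v_3 with N^3 v_3 = 0 but N^2 v_3 ≠ 0; then v_{j-1} := N · v_j for j = 3, …, 2.

Pick v_3 = (0, 0, 1, 0, 0)ᵀ.
Then v_2 = N · v_3 = (3, 1, -3, 3, 0)ᵀ.
Then v_1 = N · v_2 = (1, 0, -1, 1, 0)ᵀ.

Sanity check: (A − (6)·I) v_1 = (0, 0, 0, 0, 0)ᵀ = 0. ✓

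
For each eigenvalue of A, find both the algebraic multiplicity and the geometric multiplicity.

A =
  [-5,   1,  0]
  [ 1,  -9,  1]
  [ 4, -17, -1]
λ = -5: alg = 3, geom = 1

Step 1 — factor the characteristic polynomial to read off the algebraic multiplicities:
  χ_A(x) = (x + 5)^3

Step 2 — compute geometric multiplicities via the rank-nullity identity g(λ) = n − rank(A − λI):
  rank(A − (-5)·I) = 2, so dim ker(A − (-5)·I) = n − 2 = 1

Summary:
  λ = -5: algebraic multiplicity = 3, geometric multiplicity = 1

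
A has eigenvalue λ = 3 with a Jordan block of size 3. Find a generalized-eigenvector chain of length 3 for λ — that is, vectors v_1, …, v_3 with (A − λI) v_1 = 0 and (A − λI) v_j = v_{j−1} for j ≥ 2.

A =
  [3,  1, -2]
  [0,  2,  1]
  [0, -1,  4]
A Jordan chain for λ = 3 of length 3:
v_1 = (1, 0, 0)ᵀ
v_2 = (1, -1, -1)ᵀ
v_3 = (0, 1, 0)ᵀ

Let N = A − (3)·I. We want v_3 with N^3 v_3 = 0 but N^2 v_3 ≠ 0; then v_{j-1} := N · v_j for j = 3, …, 2.

Pick v_3 = (0, 1, 0)ᵀ.
Then v_2 = N · v_3 = (1, -1, -1)ᵀ.
Then v_1 = N · v_2 = (1, 0, 0)ᵀ.

Sanity check: (A − (3)·I) v_1 = (0, 0, 0)ᵀ = 0. ✓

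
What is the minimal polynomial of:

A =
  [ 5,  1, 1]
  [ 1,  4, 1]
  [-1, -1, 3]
x^3 - 12*x^2 + 48*x - 64

The characteristic polynomial is χ_A(x) = (x - 4)^3, so the eigenvalues are known. The minimal polynomial is
  m_A(x) = Π_λ (x − λ)^{k_λ}
where k_λ is the size of the *largest* Jordan block for λ (equivalently, the smallest k with (A − λI)^k v = 0 for every generalised eigenvector v of λ).

  λ = 4: largest Jordan block has size 3, contributing (x − 4)^3

So m_A(x) = (x - 4)^3 = x^3 - 12*x^2 + 48*x - 64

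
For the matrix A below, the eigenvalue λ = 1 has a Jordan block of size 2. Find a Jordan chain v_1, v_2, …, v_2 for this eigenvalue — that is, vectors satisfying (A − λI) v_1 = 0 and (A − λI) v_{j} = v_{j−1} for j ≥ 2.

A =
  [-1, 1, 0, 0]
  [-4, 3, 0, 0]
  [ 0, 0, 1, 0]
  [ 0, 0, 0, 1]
A Jordan chain for λ = 1 of length 2:
v_1 = (-2, -4, 0, 0)ᵀ
v_2 = (1, 0, 0, 0)ᵀ

Let N = A − (1)·I. We want v_2 with N^2 v_2 = 0 but N^1 v_2 ≠ 0; then v_{j-1} := N · v_j for j = 2, …, 2.

Pick v_2 = (1, 0, 0, 0)ᵀ.
Then v_1 = N · v_2 = (-2, -4, 0, 0)ᵀ.

Sanity check: (A − (1)·I) v_1 = (0, 0, 0, 0)ᵀ = 0. ✓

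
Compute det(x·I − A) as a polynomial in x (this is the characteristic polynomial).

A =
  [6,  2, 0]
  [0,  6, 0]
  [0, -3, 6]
x^3 - 18*x^2 + 108*x - 216

Expanding det(x·I − A) (e.g. by cofactor expansion or by noting that A is similar to its Jordan form J, which has the same characteristic polynomial as A) gives
  χ_A(x) = x^3 - 18*x^2 + 108*x - 216
which factors as (x - 6)^3. The eigenvalues (with algebraic multiplicities) are λ = 6 with multiplicity 3.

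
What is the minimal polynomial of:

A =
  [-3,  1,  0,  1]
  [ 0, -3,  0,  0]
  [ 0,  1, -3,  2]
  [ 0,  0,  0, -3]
x^2 + 6*x + 9

The characteristic polynomial is χ_A(x) = (x + 3)^4, so the eigenvalues are known. The minimal polynomial is
  m_A(x) = Π_λ (x − λ)^{k_λ}
where k_λ is the size of the *largest* Jordan block for λ (equivalently, the smallest k with (A − λI)^k v = 0 for every generalised eigenvector v of λ).

  λ = -3: largest Jordan block has size 2, contributing (x + 3)^2

So m_A(x) = (x + 3)^2 = x^2 + 6*x + 9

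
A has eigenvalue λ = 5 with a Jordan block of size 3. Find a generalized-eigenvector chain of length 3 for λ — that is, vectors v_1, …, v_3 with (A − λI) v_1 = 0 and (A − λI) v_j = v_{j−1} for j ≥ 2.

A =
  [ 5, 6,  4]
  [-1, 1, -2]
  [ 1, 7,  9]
A Jordan chain for λ = 5 of length 3:
v_1 = (-2, 2, -3)ᵀ
v_2 = (0, -1, 1)ᵀ
v_3 = (1, 0, 0)ᵀ

Let N = A − (5)·I. We want v_3 with N^3 v_3 = 0 but N^2 v_3 ≠ 0; then v_{j-1} := N · v_j for j = 3, …, 2.

Pick v_3 = (1, 0, 0)ᵀ.
Then v_2 = N · v_3 = (0, -1, 1)ᵀ.
Then v_1 = N · v_2 = (-2, 2, -3)ᵀ.

Sanity check: (A − (5)·I) v_1 = (0, 0, 0)ᵀ = 0. ✓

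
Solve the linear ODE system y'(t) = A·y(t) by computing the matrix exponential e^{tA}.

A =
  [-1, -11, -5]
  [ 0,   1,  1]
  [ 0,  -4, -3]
e^{tA} =
  [exp(-t), -t^2*exp(-t) - 11*t*exp(-t), -t^2*exp(-t)/2 - 5*t*exp(-t)]
  [0, 2*t*exp(-t) + exp(-t), t*exp(-t)]
  [0, -4*t*exp(-t), -2*t*exp(-t) + exp(-t)]

Strategy: write A = P · J · P⁻¹ where J is a Jordan canonical form, so e^{tA} = P · e^{tJ} · P⁻¹, and e^{tJ} can be computed block-by-block.

A has Jordan form
J =
  [-1,  1,  0]
  [ 0, -1,  1]
  [ 0,  0, -1]
(up to reordering of blocks).

Per-block formulas:
  For a 3×3 Jordan block J_3(-1): exp(t · J_3(-1)) = e^(-1t)·(I + t·N + (t^2/2)·N^2), where N is the 3×3 nilpotent shift.

After assembling e^{tJ} and conjugating by P, we get:

e^{tA} =
  [exp(-t), -t^2*exp(-t) - 11*t*exp(-t), -t^2*exp(-t)/2 - 5*t*exp(-t)]
  [0, 2*t*exp(-t) + exp(-t), t*exp(-t)]
  [0, -4*t*exp(-t), -2*t*exp(-t) + exp(-t)]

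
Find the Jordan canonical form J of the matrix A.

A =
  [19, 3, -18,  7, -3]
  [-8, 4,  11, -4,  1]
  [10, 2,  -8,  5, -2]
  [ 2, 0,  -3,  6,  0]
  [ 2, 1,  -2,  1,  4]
J_2(5) ⊕ J_2(5) ⊕ J_1(5)

The characteristic polynomial is
  det(x·I − A) = x^5 - 25*x^4 + 250*x^3 - 1250*x^2 + 3125*x - 3125 = (x - 5)^5

Eigenvalues and multiplicities (the geometric multiplicity of λ is n − rank(A − λI), which equals the number of Jordan blocks for λ):
  λ = 5: algebraic multiplicity = 5, geometric multiplicity = 3

Determining the block sizes for each eigenvalue:
  λ = 5: with am = 5 and gm = 3, the partition is not yet determined (e.g. several partitions of 5 into 3 parts exist). Let N = A − (5)·I. Computing rank(N^1) = 2, rank(N^2) = 0; the number of blocks of size ≥ j is rank(N^{j−1}) − rank(N^j), giving [3, 2]. So we have 2 block(s) of size 2, 1 block(s) of size 1 → block sizes [2, 2, 1]

Assembling the blocks gives a Jordan form
J =
  [5, 1, 0, 0, 0]
  [0, 5, 0, 0, 0]
  [0, 0, 5, 1, 0]
  [0, 0, 0, 5, 0]
  [0, 0, 0, 0, 5]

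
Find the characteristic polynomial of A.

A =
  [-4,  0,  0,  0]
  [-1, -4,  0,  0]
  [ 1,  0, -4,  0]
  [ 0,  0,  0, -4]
x^4 + 16*x^3 + 96*x^2 + 256*x + 256

Expanding det(x·I − A) (e.g. by cofactor expansion or by noting that A is similar to its Jordan form J, which has the same characteristic polynomial as A) gives
  χ_A(x) = x^4 + 16*x^3 + 96*x^2 + 256*x + 256
which factors as (x + 4)^4. The eigenvalues (with algebraic multiplicities) are λ = -4 with multiplicity 4.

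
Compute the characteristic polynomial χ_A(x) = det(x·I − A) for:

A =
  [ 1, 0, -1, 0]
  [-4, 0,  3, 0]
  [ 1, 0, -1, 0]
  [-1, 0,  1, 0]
x^4

Expanding det(x·I − A) (e.g. by cofactor expansion or by noting that A is similar to its Jordan form J, which has the same characteristic polynomial as A) gives
  χ_A(x) = x^4
which factors as x^4. The eigenvalues (with algebraic multiplicities) are λ = 0 with multiplicity 4.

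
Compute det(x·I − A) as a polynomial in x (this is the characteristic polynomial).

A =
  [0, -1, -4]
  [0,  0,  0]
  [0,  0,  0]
x^3

Expanding det(x·I − A) (e.g. by cofactor expansion or by noting that A is similar to its Jordan form J, which has the same characteristic polynomial as A) gives
  χ_A(x) = x^3
which factors as x^3. The eigenvalues (with algebraic multiplicities) are λ = 0 with multiplicity 3.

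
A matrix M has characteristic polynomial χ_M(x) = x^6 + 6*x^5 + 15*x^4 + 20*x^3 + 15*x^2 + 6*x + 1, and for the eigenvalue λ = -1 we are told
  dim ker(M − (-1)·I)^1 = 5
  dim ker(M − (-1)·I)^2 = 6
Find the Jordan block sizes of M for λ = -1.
Block sizes for λ = -1: [2, 1, 1, 1, 1]

From the dimensions of kernels of powers, the number of Jordan blocks of size at least j is d_j − d_{j−1} where d_j = dim ker(N^j) (with d_0 = 0). Computing the differences gives [5, 1].
The number of blocks of size exactly k is (#blocks of size ≥ k) − (#blocks of size ≥ k + 1), so the partition is: 4 block(s) of size 1, 1 block(s) of size 2.
In nonincreasing order the block sizes are [2, 1, 1, 1, 1].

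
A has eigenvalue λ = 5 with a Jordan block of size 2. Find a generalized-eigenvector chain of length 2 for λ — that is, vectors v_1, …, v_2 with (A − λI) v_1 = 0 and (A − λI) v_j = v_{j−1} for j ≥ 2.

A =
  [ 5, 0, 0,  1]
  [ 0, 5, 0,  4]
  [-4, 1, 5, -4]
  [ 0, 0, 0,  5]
A Jordan chain for λ = 5 of length 2:
v_1 = (0, 0, -4, 0)ᵀ
v_2 = (1, 0, 0, 0)ᵀ

Let N = A − (5)·I. We want v_2 with N^2 v_2 = 0 but N^1 v_2 ≠ 0; then v_{j-1} := N · v_j for j = 2, …, 2.

Pick v_2 = (1, 0, 0, 0)ᵀ.
Then v_1 = N · v_2 = (0, 0, -4, 0)ᵀ.

Sanity check: (A − (5)·I) v_1 = (0, 0, 0, 0)ᵀ = 0. ✓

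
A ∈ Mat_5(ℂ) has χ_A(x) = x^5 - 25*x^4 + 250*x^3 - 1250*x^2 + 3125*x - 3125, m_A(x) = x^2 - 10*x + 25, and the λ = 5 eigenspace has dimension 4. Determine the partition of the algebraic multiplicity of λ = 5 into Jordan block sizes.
Block sizes for λ = 5: [2, 1, 1, 1]

Step 1 — from the characteristic polynomial, algebraic multiplicity of λ = 5 is 5. From dim ker(A − (5)·I) = 4, there are exactly 4 Jordan blocks for λ = 5.
Step 2 — from the minimal polynomial, the factor (x − 5)^2 tells us the largest block for λ = 5 has size 2.
Step 3 — with total size 5, 4 blocks, and largest block 2, the block sizes (in nonincreasing order) are [2, 1, 1, 1].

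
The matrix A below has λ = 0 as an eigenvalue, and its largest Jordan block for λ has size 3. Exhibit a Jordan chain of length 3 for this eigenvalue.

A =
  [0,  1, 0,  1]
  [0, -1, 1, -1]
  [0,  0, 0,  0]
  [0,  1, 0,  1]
A Jordan chain for λ = 0 of length 3:
v_1 = (1, -1, 0, 1)ᵀ
v_2 = (0, 1, 0, 0)ᵀ
v_3 = (0, 0, 1, 0)ᵀ

Let N = A − (0)·I. We want v_3 with N^3 v_3 = 0 but N^2 v_3 ≠ 0; then v_{j-1} := N · v_j for j = 3, …, 2.

Pick v_3 = (0, 0, 1, 0)ᵀ.
Then v_2 = N · v_3 = (0, 1, 0, 0)ᵀ.
Then v_1 = N · v_2 = (1, -1, 0, 1)ᵀ.

Sanity check: (A − (0)·I) v_1 = (0, 0, 0, 0)ᵀ = 0. ✓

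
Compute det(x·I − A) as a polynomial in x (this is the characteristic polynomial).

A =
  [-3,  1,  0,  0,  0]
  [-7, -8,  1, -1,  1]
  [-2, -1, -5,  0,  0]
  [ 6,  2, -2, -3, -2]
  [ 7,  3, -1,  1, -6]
x^5 + 25*x^4 + 250*x^3 + 1250*x^2 + 3125*x + 3125

Expanding det(x·I − A) (e.g. by cofactor expansion or by noting that A is similar to its Jordan form J, which has the same characteristic polynomial as A) gives
  χ_A(x) = x^5 + 25*x^4 + 250*x^3 + 1250*x^2 + 3125*x + 3125
which factors as (x + 5)^5. The eigenvalues (with algebraic multiplicities) are λ = -5 with multiplicity 5.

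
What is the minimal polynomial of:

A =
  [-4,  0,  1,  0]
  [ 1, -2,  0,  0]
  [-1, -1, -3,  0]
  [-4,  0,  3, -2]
x^4 + 11*x^3 + 45*x^2 + 81*x + 54

The characteristic polynomial is χ_A(x) = (x + 2)*(x + 3)^3, so the eigenvalues are known. The minimal polynomial is
  m_A(x) = Π_λ (x − λ)^{k_λ}
where k_λ is the size of the *largest* Jordan block for λ (equivalently, the smallest k with (A − λI)^k v = 0 for every generalised eigenvector v of λ).

  λ = -3: largest Jordan block has size 3, contributing (x + 3)^3
  λ = -2: largest Jordan block has size 1, contributing (x + 2)

So m_A(x) = (x + 2)*(x + 3)^3 = x^4 + 11*x^3 + 45*x^2 + 81*x + 54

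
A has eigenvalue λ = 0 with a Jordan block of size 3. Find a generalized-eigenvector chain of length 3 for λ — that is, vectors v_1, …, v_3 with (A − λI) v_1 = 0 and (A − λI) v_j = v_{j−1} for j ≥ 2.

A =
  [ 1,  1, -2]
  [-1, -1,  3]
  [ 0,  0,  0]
A Jordan chain for λ = 0 of length 3:
v_1 = (1, -1, 0)ᵀ
v_2 = (-2, 3, 0)ᵀ
v_3 = (0, 0, 1)ᵀ

Let N = A − (0)·I. We want v_3 with N^3 v_3 = 0 but N^2 v_3 ≠ 0; then v_{j-1} := N · v_j for j = 3, …, 2.

Pick v_3 = (0, 0, 1)ᵀ.
Then v_2 = N · v_3 = (-2, 3, 0)ᵀ.
Then v_1 = N · v_2 = (1, -1, 0)ᵀ.

Sanity check: (A − (0)·I) v_1 = (0, 0, 0)ᵀ = 0. ✓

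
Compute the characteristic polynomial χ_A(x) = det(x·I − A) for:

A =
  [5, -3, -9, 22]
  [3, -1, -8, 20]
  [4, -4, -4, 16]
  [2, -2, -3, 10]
x^4 - 10*x^3 + 36*x^2 - 56*x + 32

Expanding det(x·I − A) (e.g. by cofactor expansion or by noting that A is similar to its Jordan form J, which has the same characteristic polynomial as A) gives
  χ_A(x) = x^4 - 10*x^3 + 36*x^2 - 56*x + 32
which factors as (x - 4)*(x - 2)^3. The eigenvalues (with algebraic multiplicities) are λ = 2 with multiplicity 3, λ = 4 with multiplicity 1.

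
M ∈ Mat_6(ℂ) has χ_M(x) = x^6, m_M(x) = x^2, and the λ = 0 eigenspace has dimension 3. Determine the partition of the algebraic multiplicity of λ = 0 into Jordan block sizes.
Block sizes for λ = 0: [2, 2, 2]

Step 1 — from the characteristic polynomial, algebraic multiplicity of λ = 0 is 6. From dim ker(M − (0)·I) = 3, there are exactly 3 Jordan blocks for λ = 0.
Step 2 — from the minimal polynomial, the factor (x − 0)^2 tells us the largest block for λ = 0 has size 2.
Step 3 — with total size 6, 3 blocks, and largest block 2, the block sizes (in nonincreasing order) are [2, 2, 2].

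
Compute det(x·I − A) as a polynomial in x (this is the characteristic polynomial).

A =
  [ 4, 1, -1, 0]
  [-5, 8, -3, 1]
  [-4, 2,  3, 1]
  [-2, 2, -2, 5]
x^4 - 20*x^3 + 150*x^2 - 500*x + 625

Expanding det(x·I − A) (e.g. by cofactor expansion or by noting that A is similar to its Jordan form J, which has the same characteristic polynomial as A) gives
  χ_A(x) = x^4 - 20*x^3 + 150*x^2 - 500*x + 625
which factors as (x - 5)^4. The eigenvalues (with algebraic multiplicities) are λ = 5 with multiplicity 4.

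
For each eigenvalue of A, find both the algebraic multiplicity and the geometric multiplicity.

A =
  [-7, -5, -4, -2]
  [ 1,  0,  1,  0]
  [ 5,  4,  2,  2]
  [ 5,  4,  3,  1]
λ = -1: alg = 4, geom = 2

Step 1 — factor the characteristic polynomial to read off the algebraic multiplicities:
  χ_A(x) = (x + 1)^4

Step 2 — compute geometric multiplicities via the rank-nullity identity g(λ) = n − rank(A − λI):
  rank(A − (-1)·I) = 2, so dim ker(A − (-1)·I) = n − 2 = 2

Summary:
  λ = -1: algebraic multiplicity = 4, geometric multiplicity = 2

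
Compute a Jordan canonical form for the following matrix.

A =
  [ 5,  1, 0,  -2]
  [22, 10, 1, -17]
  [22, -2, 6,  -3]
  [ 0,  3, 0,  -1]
J_3(5) ⊕ J_1(5)

The characteristic polynomial is
  det(x·I − A) = x^4 - 20*x^3 + 150*x^2 - 500*x + 625 = (x - 5)^4

Eigenvalues and multiplicities (the geometric multiplicity of λ is n − rank(A − λI), which equals the number of Jordan blocks for λ):
  λ = 5: algebraic multiplicity = 4, geometric multiplicity = 2

Determining the block sizes for each eigenvalue:
  λ = 5: with am = 4 and gm = 2, the partition is not yet determined (e.g. several partitions of 4 into 2 parts exist). Let N = A − (5)·I. Computing rank(N^1) = 2, rank(N^2) = 1, rank(N^3) = 0; the number of blocks of size ≥ j is rank(N^{j−1}) − rank(N^j), giving [2, 1, 1]. So we have 1 block(s) of size 3, 1 block(s) of size 1 → block sizes [3, 1]

Assembling the blocks gives a Jordan form
J =
  [5, 1, 0, 0]
  [0, 5, 1, 0]
  [0, 0, 5, 0]
  [0, 0, 0, 5]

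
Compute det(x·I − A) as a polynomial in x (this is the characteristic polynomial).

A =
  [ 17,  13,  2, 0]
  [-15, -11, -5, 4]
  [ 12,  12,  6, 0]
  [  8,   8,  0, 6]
x^4 - 18*x^3 + 120*x^2 - 352*x + 384

Expanding det(x·I − A) (e.g. by cofactor expansion or by noting that A is similar to its Jordan form J, which has the same characteristic polynomial as A) gives
  χ_A(x) = x^4 - 18*x^3 + 120*x^2 - 352*x + 384
which factors as (x - 6)*(x - 4)^3. The eigenvalues (with algebraic multiplicities) are λ = 4 with multiplicity 3, λ = 6 with multiplicity 1.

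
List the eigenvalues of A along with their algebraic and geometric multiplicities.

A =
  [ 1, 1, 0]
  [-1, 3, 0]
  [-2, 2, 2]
λ = 2: alg = 3, geom = 2

Step 1 — factor the characteristic polynomial to read off the algebraic multiplicities:
  χ_A(x) = (x - 2)^3

Step 2 — compute geometric multiplicities via the rank-nullity identity g(λ) = n − rank(A − λI):
  rank(A − (2)·I) = 1, so dim ker(A − (2)·I) = n − 1 = 2

Summary:
  λ = 2: algebraic multiplicity = 3, geometric multiplicity = 2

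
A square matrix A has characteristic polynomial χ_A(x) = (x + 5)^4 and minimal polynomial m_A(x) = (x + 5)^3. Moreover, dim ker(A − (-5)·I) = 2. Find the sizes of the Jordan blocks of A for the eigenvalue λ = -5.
Block sizes for λ = -5: [3, 1]

Step 1 — from the characteristic polynomial, algebraic multiplicity of λ = -5 is 4. From dim ker(A − (-5)·I) = 2, there are exactly 2 Jordan blocks for λ = -5.
Step 2 — from the minimal polynomial, the factor (x + 5)^3 tells us the largest block for λ = -5 has size 3.
Step 3 — with total size 4, 2 blocks, and largest block 3, the block sizes (in nonincreasing order) are [3, 1].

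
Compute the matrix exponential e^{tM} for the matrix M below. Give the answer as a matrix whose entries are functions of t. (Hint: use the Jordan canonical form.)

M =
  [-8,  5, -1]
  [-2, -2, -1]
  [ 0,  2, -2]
e^{tM} =
  [3*t^2*exp(-4*t) - 4*t*exp(-4*t) + exp(-4*t), -6*t^2*exp(-4*t) + 5*t*exp(-4*t), -3*t^2*exp(-4*t)/2 - t*exp(-4*t)]
  [2*t^2*exp(-4*t) - 2*t*exp(-4*t), -4*t^2*exp(-4*t) + 2*t*exp(-4*t) + exp(-4*t), -t^2*exp(-4*t) - t*exp(-4*t)]
  [-2*t^2*exp(-4*t), 4*t^2*exp(-4*t) + 2*t*exp(-4*t), t^2*exp(-4*t) + 2*t*exp(-4*t) + exp(-4*t)]

Strategy: write M = P · J · P⁻¹ where J is a Jordan canonical form, so e^{tM} = P · e^{tJ} · P⁻¹, and e^{tJ} can be computed block-by-block.

M has Jordan form
J =
  [-4,  1,  0]
  [ 0, -4,  1]
  [ 0,  0, -4]
(up to reordering of blocks).

Per-block formulas:
  For a 3×3 Jordan block J_3(-4): exp(t · J_3(-4)) = e^(-4t)·(I + t·N + (t^2/2)·N^2), where N is the 3×3 nilpotent shift.

After assembling e^{tJ} and conjugating by P, we get:

e^{tM} =
  [3*t^2*exp(-4*t) - 4*t*exp(-4*t) + exp(-4*t), -6*t^2*exp(-4*t) + 5*t*exp(-4*t), -3*t^2*exp(-4*t)/2 - t*exp(-4*t)]
  [2*t^2*exp(-4*t) - 2*t*exp(-4*t), -4*t^2*exp(-4*t) + 2*t*exp(-4*t) + exp(-4*t), -t^2*exp(-4*t) - t*exp(-4*t)]
  [-2*t^2*exp(-4*t), 4*t^2*exp(-4*t) + 2*t*exp(-4*t), t^2*exp(-4*t) + 2*t*exp(-4*t) + exp(-4*t)]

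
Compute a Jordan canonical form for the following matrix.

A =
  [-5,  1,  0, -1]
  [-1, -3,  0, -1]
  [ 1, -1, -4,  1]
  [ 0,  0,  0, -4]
J_2(-4) ⊕ J_1(-4) ⊕ J_1(-4)

The characteristic polynomial is
  det(x·I − A) = x^4 + 16*x^3 + 96*x^2 + 256*x + 256 = (x + 4)^4

Eigenvalues and multiplicities (the geometric multiplicity of λ is n − rank(A − λI), which equals the number of Jordan blocks for λ):
  λ = -4: algebraic multiplicity = 4, geometric multiplicity = 3

Determining the block sizes for each eigenvalue:
  λ = -4: 3 blocks summing to 4 forces exactly one block of size 2 and the rest size 1 → block sizes [2, 1, 1]

Assembling the blocks gives a Jordan form
J =
  [-4,  1,  0,  0]
  [ 0, -4,  0,  0]
  [ 0,  0, -4,  0]
  [ 0,  0,  0, -4]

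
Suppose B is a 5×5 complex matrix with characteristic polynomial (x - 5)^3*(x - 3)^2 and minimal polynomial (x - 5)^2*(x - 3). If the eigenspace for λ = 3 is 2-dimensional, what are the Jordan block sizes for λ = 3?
Block sizes for λ = 3: [1, 1]

Step 1 — from the characteristic polynomial, algebraic multiplicity of λ = 3 is 2. From dim ker(B − (3)·I) = 2, there are exactly 2 Jordan blocks for λ = 3.
Step 2 — from the minimal polynomial, the factor (x − 3) tells us the largest block for λ = 3 has size 1.
Step 3 — with total size 2, 2 blocks, and largest block 1, the block sizes (in nonincreasing order) are [1, 1].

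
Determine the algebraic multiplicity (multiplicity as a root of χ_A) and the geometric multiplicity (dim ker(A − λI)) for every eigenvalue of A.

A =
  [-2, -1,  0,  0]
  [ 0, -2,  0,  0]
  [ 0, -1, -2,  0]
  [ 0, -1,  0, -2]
λ = -2: alg = 4, geom = 3

Step 1 — factor the characteristic polynomial to read off the algebraic multiplicities:
  χ_A(x) = (x + 2)^4

Step 2 — compute geometric multiplicities via the rank-nullity identity g(λ) = n − rank(A − λI):
  rank(A − (-2)·I) = 1, so dim ker(A − (-2)·I) = n − 1 = 3

Summary:
  λ = -2: algebraic multiplicity = 4, geometric multiplicity = 3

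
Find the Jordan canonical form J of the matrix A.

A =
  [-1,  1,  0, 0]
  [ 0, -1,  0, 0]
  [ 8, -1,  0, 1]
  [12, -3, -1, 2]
J_2(-1) ⊕ J_2(1)

The characteristic polynomial is
  det(x·I − A) = x^4 - 2*x^2 + 1 = (x - 1)^2*(x + 1)^2

Eigenvalues and multiplicities (the geometric multiplicity of λ is n − rank(A − λI), which equals the number of Jordan blocks for λ):
  λ = -1: algebraic multiplicity = 2, geometric multiplicity = 1
  λ = 1: algebraic multiplicity = 2, geometric multiplicity = 1

Determining the block sizes for each eigenvalue:
  λ = -1: one block (gm = 1), so the single block has size am = 2 → block sizes [2]
  λ = 1: one block (gm = 1), so the single block has size am = 2 → block sizes [2]

Assembling the blocks gives a Jordan form
J =
  [-1,  1, 0, 0]
  [ 0, -1, 0, 0]
  [ 0,  0, 1, 1]
  [ 0,  0, 0, 1]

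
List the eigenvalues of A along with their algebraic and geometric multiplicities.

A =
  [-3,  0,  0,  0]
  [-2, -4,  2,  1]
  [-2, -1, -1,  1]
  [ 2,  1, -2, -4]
λ = -3: alg = 4, geom = 3

Step 1 — factor the characteristic polynomial to read off the algebraic multiplicities:
  χ_A(x) = (x + 3)^4

Step 2 — compute geometric multiplicities via the rank-nullity identity g(λ) = n − rank(A − λI):
  rank(A − (-3)·I) = 1, so dim ker(A − (-3)·I) = n − 1 = 3

Summary:
  λ = -3: algebraic multiplicity = 4, geometric multiplicity = 3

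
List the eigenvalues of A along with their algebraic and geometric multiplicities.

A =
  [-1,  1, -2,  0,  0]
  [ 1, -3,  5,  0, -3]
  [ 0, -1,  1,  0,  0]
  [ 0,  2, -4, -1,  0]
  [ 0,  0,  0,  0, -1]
λ = -1: alg = 5, geom = 3

Step 1 — factor the characteristic polynomial to read off the algebraic multiplicities:
  χ_A(x) = (x + 1)^5

Step 2 — compute geometric multiplicities via the rank-nullity identity g(λ) = n − rank(A − λI):
  rank(A − (-1)·I) = 2, so dim ker(A − (-1)·I) = n − 2 = 3

Summary:
  λ = -1: algebraic multiplicity = 5, geometric multiplicity = 3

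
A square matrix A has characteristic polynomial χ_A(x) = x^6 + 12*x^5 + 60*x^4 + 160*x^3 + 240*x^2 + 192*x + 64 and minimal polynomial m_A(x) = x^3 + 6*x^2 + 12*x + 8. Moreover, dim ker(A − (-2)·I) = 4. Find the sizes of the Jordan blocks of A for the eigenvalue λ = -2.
Block sizes for λ = -2: [3, 1, 1, 1]

Step 1 — from the characteristic polynomial, algebraic multiplicity of λ = -2 is 6. From dim ker(A − (-2)·I) = 4, there are exactly 4 Jordan blocks for λ = -2.
Step 2 — from the minimal polynomial, the factor (x + 2)^3 tells us the largest block for λ = -2 has size 3.
Step 3 — with total size 6, 4 blocks, and largest block 3, the block sizes (in nonincreasing order) are [3, 1, 1, 1].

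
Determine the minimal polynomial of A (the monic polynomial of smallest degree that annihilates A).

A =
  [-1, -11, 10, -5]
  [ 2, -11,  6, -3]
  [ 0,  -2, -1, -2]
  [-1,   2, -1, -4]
x^4 + 17*x^3 + 108*x^2 + 304*x + 320

The characteristic polynomial is χ_A(x) = (x + 4)^3*(x + 5), so the eigenvalues are known. The minimal polynomial is
  m_A(x) = Π_λ (x − λ)^{k_λ}
where k_λ is the size of the *largest* Jordan block for λ (equivalently, the smallest k with (A − λI)^k v = 0 for every generalised eigenvector v of λ).

  λ = -5: largest Jordan block has size 1, contributing (x + 5)
  λ = -4: largest Jordan block has size 3, contributing (x + 4)^3

So m_A(x) = (x + 4)^3*(x + 5) = x^4 + 17*x^3 + 108*x^2 + 304*x + 320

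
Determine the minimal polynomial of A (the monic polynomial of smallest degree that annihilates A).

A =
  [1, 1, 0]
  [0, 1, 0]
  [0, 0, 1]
x^2 - 2*x + 1

The characteristic polynomial is χ_A(x) = (x - 1)^3, so the eigenvalues are known. The minimal polynomial is
  m_A(x) = Π_λ (x − λ)^{k_λ}
where k_λ is the size of the *largest* Jordan block for λ (equivalently, the smallest k with (A − λI)^k v = 0 for every generalised eigenvector v of λ).

  λ = 1: largest Jordan block has size 2, contributing (x − 1)^2

So m_A(x) = (x - 1)^2 = x^2 - 2*x + 1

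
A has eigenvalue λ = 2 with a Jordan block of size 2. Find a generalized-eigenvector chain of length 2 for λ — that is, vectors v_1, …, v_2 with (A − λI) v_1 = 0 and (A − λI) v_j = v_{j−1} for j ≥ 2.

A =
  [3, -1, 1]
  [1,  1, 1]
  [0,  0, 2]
A Jordan chain for λ = 2 of length 2:
v_1 = (1, 1, 0)ᵀ
v_2 = (1, 0, 0)ᵀ

Let N = A − (2)·I. We want v_2 with N^2 v_2 = 0 but N^1 v_2 ≠ 0; then v_{j-1} := N · v_j for j = 2, …, 2.

Pick v_2 = (1, 0, 0)ᵀ.
Then v_1 = N · v_2 = (1, 1, 0)ᵀ.

Sanity check: (A − (2)·I) v_1 = (0, 0, 0)ᵀ = 0. ✓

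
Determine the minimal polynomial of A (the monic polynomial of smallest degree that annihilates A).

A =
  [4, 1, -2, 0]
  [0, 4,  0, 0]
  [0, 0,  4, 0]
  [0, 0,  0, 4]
x^2 - 8*x + 16

The characteristic polynomial is χ_A(x) = (x - 4)^4, so the eigenvalues are known. The minimal polynomial is
  m_A(x) = Π_λ (x − λ)^{k_λ}
where k_λ is the size of the *largest* Jordan block for λ (equivalently, the smallest k with (A − λI)^k v = 0 for every generalised eigenvector v of λ).

  λ = 4: largest Jordan block has size 2, contributing (x − 4)^2

So m_A(x) = (x - 4)^2 = x^2 - 8*x + 16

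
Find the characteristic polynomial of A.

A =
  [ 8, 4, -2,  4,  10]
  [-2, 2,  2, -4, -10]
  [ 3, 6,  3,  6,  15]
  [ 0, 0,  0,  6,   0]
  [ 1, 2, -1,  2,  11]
x^5 - 30*x^4 + 360*x^3 - 2160*x^2 + 6480*x - 7776

Expanding det(x·I − A) (e.g. by cofactor expansion or by noting that A is similar to its Jordan form J, which has the same characteristic polynomial as A) gives
  χ_A(x) = x^5 - 30*x^4 + 360*x^3 - 2160*x^2 + 6480*x - 7776
which factors as (x - 6)^5. The eigenvalues (with algebraic multiplicities) are λ = 6 with multiplicity 5.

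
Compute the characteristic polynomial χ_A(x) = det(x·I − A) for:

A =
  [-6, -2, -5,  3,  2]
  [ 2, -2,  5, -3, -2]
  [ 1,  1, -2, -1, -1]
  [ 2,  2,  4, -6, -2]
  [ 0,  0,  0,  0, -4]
x^5 + 20*x^4 + 160*x^3 + 640*x^2 + 1280*x + 1024

Expanding det(x·I − A) (e.g. by cofactor expansion or by noting that A is similar to its Jordan form J, which has the same characteristic polynomial as A) gives
  χ_A(x) = x^5 + 20*x^4 + 160*x^3 + 640*x^2 + 1280*x + 1024
which factors as (x + 4)^5. The eigenvalues (with algebraic multiplicities) are λ = -4 with multiplicity 5.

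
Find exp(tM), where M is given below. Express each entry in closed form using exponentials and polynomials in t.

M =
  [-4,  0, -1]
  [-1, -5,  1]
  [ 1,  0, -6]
e^{tM} =
  [t*exp(-5*t) + exp(-5*t), 0, -t*exp(-5*t)]
  [-t*exp(-5*t), exp(-5*t), t*exp(-5*t)]
  [t*exp(-5*t), 0, -t*exp(-5*t) + exp(-5*t)]

Strategy: write M = P · J · P⁻¹ where J is a Jordan canonical form, so e^{tM} = P · e^{tJ} · P⁻¹, and e^{tJ} can be computed block-by-block.

M has Jordan form
J =
  [-5,  1,  0]
  [ 0, -5,  0]
  [ 0,  0, -5]
(up to reordering of blocks).

Per-block formulas:
  For a 2×2 Jordan block J_2(-5): exp(t · J_2(-5)) = e^(-5t)·(I + t·N), where N is the 2×2 nilpotent shift.
  For a 1×1 block at λ = -5: exp(t · [-5]) = [e^(-5t)].

After assembling e^{tJ} and conjugating by P, we get:

e^{tM} =
  [t*exp(-5*t) + exp(-5*t), 0, -t*exp(-5*t)]
  [-t*exp(-5*t), exp(-5*t), t*exp(-5*t)]
  [t*exp(-5*t), 0, -t*exp(-5*t) + exp(-5*t)]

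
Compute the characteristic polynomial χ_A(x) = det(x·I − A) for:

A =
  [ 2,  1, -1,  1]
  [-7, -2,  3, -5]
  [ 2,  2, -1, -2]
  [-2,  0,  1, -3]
x^4 + 4*x^3 + 6*x^2 + 4*x + 1

Expanding det(x·I − A) (e.g. by cofactor expansion or by noting that A is similar to its Jordan form J, which has the same characteristic polynomial as A) gives
  χ_A(x) = x^4 + 4*x^3 + 6*x^2 + 4*x + 1
which factors as (x + 1)^4. The eigenvalues (with algebraic multiplicities) are λ = -1 with multiplicity 4.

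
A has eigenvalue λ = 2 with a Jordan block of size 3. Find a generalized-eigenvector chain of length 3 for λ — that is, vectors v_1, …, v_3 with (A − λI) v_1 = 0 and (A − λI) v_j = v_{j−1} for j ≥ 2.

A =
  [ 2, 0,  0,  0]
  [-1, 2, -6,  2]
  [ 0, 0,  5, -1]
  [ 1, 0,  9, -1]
A Jordan chain for λ = 2 of length 3:
v_1 = (0, 2, -1, -3)ᵀ
v_2 = (0, -1, 0, 1)ᵀ
v_3 = (1, 0, 0, 0)ᵀ

Let N = A − (2)·I. We want v_3 with N^3 v_3 = 0 but N^2 v_3 ≠ 0; then v_{j-1} := N · v_j for j = 3, …, 2.

Pick v_3 = (1, 0, 0, 0)ᵀ.
Then v_2 = N · v_3 = (0, -1, 0, 1)ᵀ.
Then v_1 = N · v_2 = (0, 2, -1, -3)ᵀ.

Sanity check: (A − (2)·I) v_1 = (0, 0, 0, 0)ᵀ = 0. ✓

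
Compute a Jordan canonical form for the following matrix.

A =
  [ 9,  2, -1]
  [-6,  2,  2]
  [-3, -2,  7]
J_2(6) ⊕ J_1(6)

The characteristic polynomial is
  det(x·I − A) = x^3 - 18*x^2 + 108*x - 216 = (x - 6)^3

Eigenvalues and multiplicities (the geometric multiplicity of λ is n − rank(A − λI), which equals the number of Jordan blocks for λ):
  λ = 6: algebraic multiplicity = 3, geometric multiplicity = 2

Determining the block sizes for each eigenvalue:
  λ = 6: 2 blocks summing to 3 forces exactly one block of size 2 and the rest size 1 → block sizes [2, 1]

Assembling the blocks gives a Jordan form
J =
  [6, 1, 0]
  [0, 6, 0]
  [0, 0, 6]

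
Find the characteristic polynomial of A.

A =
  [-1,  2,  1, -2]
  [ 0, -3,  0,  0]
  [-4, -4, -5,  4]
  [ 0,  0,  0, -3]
x^4 + 12*x^3 + 54*x^2 + 108*x + 81

Expanding det(x·I − A) (e.g. by cofactor expansion or by noting that A is similar to its Jordan form J, which has the same characteristic polynomial as A) gives
  χ_A(x) = x^4 + 12*x^3 + 54*x^2 + 108*x + 81
which factors as (x + 3)^4. The eigenvalues (with algebraic multiplicities) are λ = -3 with multiplicity 4.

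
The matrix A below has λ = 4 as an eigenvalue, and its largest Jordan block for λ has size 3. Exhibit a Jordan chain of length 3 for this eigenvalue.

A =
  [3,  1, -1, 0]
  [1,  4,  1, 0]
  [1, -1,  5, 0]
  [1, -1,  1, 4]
A Jordan chain for λ = 4 of length 3:
v_1 = (1, 0, -1, -1)ᵀ
v_2 = (-1, 1, 1, 1)ᵀ
v_3 = (1, 0, 0, 0)ᵀ

Let N = A − (4)·I. We want v_3 with N^3 v_3 = 0 but N^2 v_3 ≠ 0; then v_{j-1} := N · v_j for j = 3, …, 2.

Pick v_3 = (1, 0, 0, 0)ᵀ.
Then v_2 = N · v_3 = (-1, 1, 1, 1)ᵀ.
Then v_1 = N · v_2 = (1, 0, -1, -1)ᵀ.

Sanity check: (A − (4)·I) v_1 = (0, 0, 0, 0)ᵀ = 0. ✓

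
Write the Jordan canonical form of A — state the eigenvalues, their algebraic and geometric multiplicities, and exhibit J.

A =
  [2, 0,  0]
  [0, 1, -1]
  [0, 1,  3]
J_2(2) ⊕ J_1(2)

The characteristic polynomial is
  det(x·I − A) = x^3 - 6*x^2 + 12*x - 8 = (x - 2)^3

Eigenvalues and multiplicities (the geometric multiplicity of λ is n − rank(A − λI), which equals the number of Jordan blocks for λ):
  λ = 2: algebraic multiplicity = 3, geometric multiplicity = 2

Determining the block sizes for each eigenvalue:
  λ = 2: 2 blocks summing to 3 forces exactly one block of size 2 and the rest size 1 → block sizes [2, 1]

Assembling the blocks gives a Jordan form
J =
  [2, 1, 0]
  [0, 2, 0]
  [0, 0, 2]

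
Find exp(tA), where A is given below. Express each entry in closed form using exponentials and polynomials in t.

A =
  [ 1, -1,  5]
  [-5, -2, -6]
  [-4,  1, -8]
e^{tA} =
  [t^2*exp(-3*t)/2 + 4*t*exp(-3*t) + exp(-3*t), -t*exp(-3*t), t^2*exp(-3*t)/2 + 5*t*exp(-3*t)]
  [-t^2*exp(-3*t)/2 - 5*t*exp(-3*t), t*exp(-3*t) + exp(-3*t), -t^2*exp(-3*t)/2 - 6*t*exp(-3*t)]
  [-t^2*exp(-3*t)/2 - 4*t*exp(-3*t), t*exp(-3*t), -t^2*exp(-3*t)/2 - 5*t*exp(-3*t) + exp(-3*t)]

Strategy: write A = P · J · P⁻¹ where J is a Jordan canonical form, so e^{tA} = P · e^{tJ} · P⁻¹, and e^{tJ} can be computed block-by-block.

A has Jordan form
J =
  [-3,  1,  0]
  [ 0, -3,  1]
  [ 0,  0, -3]
(up to reordering of blocks).

Per-block formulas:
  For a 3×3 Jordan block J_3(-3): exp(t · J_3(-3)) = e^(-3t)·(I + t·N + (t^2/2)·N^2), where N is the 3×3 nilpotent shift.

After assembling e^{tJ} and conjugating by P, we get:

e^{tA} =
  [t^2*exp(-3*t)/2 + 4*t*exp(-3*t) + exp(-3*t), -t*exp(-3*t), t^2*exp(-3*t)/2 + 5*t*exp(-3*t)]
  [-t^2*exp(-3*t)/2 - 5*t*exp(-3*t), t*exp(-3*t) + exp(-3*t), -t^2*exp(-3*t)/2 - 6*t*exp(-3*t)]
  [-t^2*exp(-3*t)/2 - 4*t*exp(-3*t), t*exp(-3*t), -t^2*exp(-3*t)/2 - 5*t*exp(-3*t) + exp(-3*t)]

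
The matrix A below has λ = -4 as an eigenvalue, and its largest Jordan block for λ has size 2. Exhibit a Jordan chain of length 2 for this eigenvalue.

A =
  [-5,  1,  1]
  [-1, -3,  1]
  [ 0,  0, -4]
A Jordan chain for λ = -4 of length 2:
v_1 = (-1, -1, 0)ᵀ
v_2 = (1, 0, 0)ᵀ

Let N = A − (-4)·I. We want v_2 with N^2 v_2 = 0 but N^1 v_2 ≠ 0; then v_{j-1} := N · v_j for j = 2, …, 2.

Pick v_2 = (1, 0, 0)ᵀ.
Then v_1 = N · v_2 = (-1, -1, 0)ᵀ.

Sanity check: (A − (-4)·I) v_1 = (0, 0, 0)ᵀ = 0. ✓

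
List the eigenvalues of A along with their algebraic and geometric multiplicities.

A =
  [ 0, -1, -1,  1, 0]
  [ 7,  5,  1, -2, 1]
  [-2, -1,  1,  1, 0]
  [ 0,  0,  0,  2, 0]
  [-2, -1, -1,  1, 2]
λ = 2: alg = 5, geom = 3

Step 1 — factor the characteristic polynomial to read off the algebraic multiplicities:
  χ_A(x) = (x - 2)^5

Step 2 — compute geometric multiplicities via the rank-nullity identity g(λ) = n − rank(A − λI):
  rank(A − (2)·I) = 2, so dim ker(A − (2)·I) = n − 2 = 3

Summary:
  λ = 2: algebraic multiplicity = 5, geometric multiplicity = 3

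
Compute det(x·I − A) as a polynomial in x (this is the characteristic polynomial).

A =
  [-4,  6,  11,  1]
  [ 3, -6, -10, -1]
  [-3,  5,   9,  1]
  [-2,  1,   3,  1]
x^4 - 2*x^2 + 1

Expanding det(x·I − A) (e.g. by cofactor expansion or by noting that A is similar to its Jordan form J, which has the same characteristic polynomial as A) gives
  χ_A(x) = x^4 - 2*x^2 + 1
which factors as (x - 1)^2*(x + 1)^2. The eigenvalues (with algebraic multiplicities) are λ = -1 with multiplicity 2, λ = 1 with multiplicity 2.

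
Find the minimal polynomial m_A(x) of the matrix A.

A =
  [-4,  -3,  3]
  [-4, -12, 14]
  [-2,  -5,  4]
x^3 + 12*x^2 + 48*x + 64

The characteristic polynomial is χ_A(x) = (x + 4)^3, so the eigenvalues are known. The minimal polynomial is
  m_A(x) = Π_λ (x − λ)^{k_λ}
where k_λ is the size of the *largest* Jordan block for λ (equivalently, the smallest k with (A − λI)^k v = 0 for every generalised eigenvector v of λ).

  λ = -4: largest Jordan block has size 3, contributing (x + 4)^3

So m_A(x) = (x + 4)^3 = x^3 + 12*x^2 + 48*x + 64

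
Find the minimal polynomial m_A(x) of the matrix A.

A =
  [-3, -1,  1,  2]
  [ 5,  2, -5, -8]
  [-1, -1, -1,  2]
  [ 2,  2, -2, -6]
x^3 + 6*x^2 + 12*x + 8

The characteristic polynomial is χ_A(x) = (x + 2)^4, so the eigenvalues are known. The minimal polynomial is
  m_A(x) = Π_λ (x − λ)^{k_λ}
where k_λ is the size of the *largest* Jordan block for λ (equivalently, the smallest k with (A − λI)^k v = 0 for every generalised eigenvector v of λ).

  λ = -2: largest Jordan block has size 3, contributing (x + 2)^3

So m_A(x) = (x + 2)^3 = x^3 + 6*x^2 + 12*x + 8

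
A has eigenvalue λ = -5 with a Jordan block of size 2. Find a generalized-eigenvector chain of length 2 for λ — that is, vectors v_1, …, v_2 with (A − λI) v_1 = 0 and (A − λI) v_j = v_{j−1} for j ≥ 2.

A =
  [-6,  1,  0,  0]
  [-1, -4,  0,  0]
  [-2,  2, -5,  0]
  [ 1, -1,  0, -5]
A Jordan chain for λ = -5 of length 2:
v_1 = (-1, -1, -2, 1)ᵀ
v_2 = (1, 0, 0, 0)ᵀ

Let N = A − (-5)·I. We want v_2 with N^2 v_2 = 0 but N^1 v_2 ≠ 0; then v_{j-1} := N · v_j for j = 2, …, 2.

Pick v_2 = (1, 0, 0, 0)ᵀ.
Then v_1 = N · v_2 = (-1, -1, -2, 1)ᵀ.

Sanity check: (A − (-5)·I) v_1 = (0, 0, 0, 0)ᵀ = 0. ✓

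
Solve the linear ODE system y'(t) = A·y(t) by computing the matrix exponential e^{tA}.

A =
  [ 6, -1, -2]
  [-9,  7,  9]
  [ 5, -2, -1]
e^{tA} =
  [3*t^2*exp(4*t)/2 + 2*t*exp(4*t) + exp(4*t), -t^2*exp(4*t)/2 - t*exp(4*t), -3*t^2*exp(4*t)/2 - 2*t*exp(4*t)]
  [-9*t*exp(4*t), 3*t*exp(4*t) + exp(4*t), 9*t*exp(4*t)]
  [3*t^2*exp(4*t)/2 + 5*t*exp(4*t), -t^2*exp(4*t)/2 - 2*t*exp(4*t), -3*t^2*exp(4*t)/2 - 5*t*exp(4*t) + exp(4*t)]

Strategy: write A = P · J · P⁻¹ where J is a Jordan canonical form, so e^{tA} = P · e^{tJ} · P⁻¹, and e^{tJ} can be computed block-by-block.

A has Jordan form
J =
  [4, 1, 0]
  [0, 4, 1]
  [0, 0, 4]
(up to reordering of blocks).

Per-block formulas:
  For a 3×3 Jordan block J_3(4): exp(t · J_3(4)) = e^(4t)·(I + t·N + (t^2/2)·N^2), where N is the 3×3 nilpotent shift.

After assembling e^{tJ} and conjugating by P, we get:

e^{tA} =
  [3*t^2*exp(4*t)/2 + 2*t*exp(4*t) + exp(4*t), -t^2*exp(4*t)/2 - t*exp(4*t), -3*t^2*exp(4*t)/2 - 2*t*exp(4*t)]
  [-9*t*exp(4*t), 3*t*exp(4*t) + exp(4*t), 9*t*exp(4*t)]
  [3*t^2*exp(4*t)/2 + 5*t*exp(4*t), -t^2*exp(4*t)/2 - 2*t*exp(4*t), -3*t^2*exp(4*t)/2 - 5*t*exp(4*t) + exp(4*t)]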